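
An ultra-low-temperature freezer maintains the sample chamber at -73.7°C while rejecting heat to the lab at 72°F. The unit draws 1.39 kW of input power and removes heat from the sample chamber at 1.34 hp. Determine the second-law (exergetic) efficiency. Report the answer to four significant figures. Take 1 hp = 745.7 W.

0.3457

Converting, Q̇_C = 1.340 hp = 0.9992 kW, so COP_actual = Q̇_C/Ẇ = 0.9992/1.390 = 0.7189.
In absolute terms T_C = 199.45 K and T_H = 295.37 K, so ΔT = 95.92 K.
COP_Carnot = T_C/ΔT = 199.45/95.92 = 2.079.
η_II = COP_actual/COP_Carnot = 0.7189/2.079 = 0.3457.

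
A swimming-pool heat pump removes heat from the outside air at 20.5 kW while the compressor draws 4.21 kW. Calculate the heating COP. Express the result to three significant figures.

The first law gives Q̇_H = Q̇_C + Ẇ, so the three rates are Q̇_C = 20.50, Q̇_H = 24.71, Ẇ = 4.210 kW.
COP_HP = Q̇_H/Ẇ = 24.71/4.210 = 5.869.

5.87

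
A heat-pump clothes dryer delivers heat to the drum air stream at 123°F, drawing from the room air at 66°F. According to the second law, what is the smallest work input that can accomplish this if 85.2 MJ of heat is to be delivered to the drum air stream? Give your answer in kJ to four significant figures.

In absolute terms T_C = 292.04 K and T_H = 323.71 K, so ΔT = 31.67 K.
The reversible limit is COP_HP = T_H/ΔT = 10.22, so W_min = Q_H/COP = Q_H·ΔT/T_H.
W_min = 85.20 × 31.67/323.71 = 8.335 MJ = 8335 kJ.

8335 kJ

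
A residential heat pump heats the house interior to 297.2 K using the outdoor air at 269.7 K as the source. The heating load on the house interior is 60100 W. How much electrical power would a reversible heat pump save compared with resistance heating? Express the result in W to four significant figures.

The reservoir spacing is ΔT = 297.2 − 269.7 = 27.50 K.
COP_Carnot = T_H/ΔT = 297.20/27.50 = 10.81.
Resistance heating needs Ẇ_res = Q̇_H = 60100 W; the reversible heat pump needs only Ẇ_hp = Q̇_H/COP = 5561 W.
Saving = 60100 − 5561 = 54540 W.

54540 W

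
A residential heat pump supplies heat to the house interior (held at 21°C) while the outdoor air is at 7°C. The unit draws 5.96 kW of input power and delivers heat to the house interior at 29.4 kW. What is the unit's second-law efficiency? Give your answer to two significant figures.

0.23

COP_actual = Q̇_H/Ẇ = 29.40/5.960 = 4.933.
In absolute terms T_C = 280.15 K and T_H = 294.15 K, so ΔT = 14.00 K.
COP_Carnot = T_H/ΔT = 294.15/14.00 = 21.01.
η_II = COP_actual/COP_Carnot = 4.933/21.01 = 0.2348.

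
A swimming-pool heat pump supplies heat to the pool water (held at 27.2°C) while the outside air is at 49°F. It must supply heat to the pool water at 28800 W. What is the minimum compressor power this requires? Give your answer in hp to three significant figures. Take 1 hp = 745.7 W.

In absolute terms T_C = 282.59 K and T_H = 300.35 K, so ΔT = 17.76 K.
COP_Carnot = T_H/ΔT = 300.35/17.76 = 16.92.
Ẇ_min = Q̇/COP_Carnot = 28800/16.92 = 1703 W = 2.283 hp.

2.28 hp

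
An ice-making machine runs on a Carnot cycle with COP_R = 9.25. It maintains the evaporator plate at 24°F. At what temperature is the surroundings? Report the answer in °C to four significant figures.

24.60 °C

COP_R = T_C/(T_H − T_C) gives T_H − T_C = T_C/COP.
With T_C = 268.71 K, T_H = 268.71 × (1 + 1/9.25) = 297.75 K.
Converting, 297.75 K = 24.60°C.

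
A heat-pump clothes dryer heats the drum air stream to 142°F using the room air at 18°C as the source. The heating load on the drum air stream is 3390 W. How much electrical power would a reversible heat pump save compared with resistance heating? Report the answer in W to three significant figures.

2950 W

In absolute terms T_C = 291.15 K and T_H = 334.26 K, so ΔT = 43.11 K.
COP_Carnot = T_H/ΔT = 334.26/43.11 = 7.753.
Resistance heating needs Ẇ_res = Q̇_H = 3390 W; the reversible heat pump needs only Ẇ_hp = Q̇_H/COP = 437.2 W.
Saving = 3390 − 437.2 = 2953 W.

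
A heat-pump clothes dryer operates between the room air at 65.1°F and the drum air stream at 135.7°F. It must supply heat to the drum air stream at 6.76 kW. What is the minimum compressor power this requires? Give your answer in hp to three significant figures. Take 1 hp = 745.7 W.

1.07 hp

In absolute terms T_C = 291.54 K and T_H = 330.76 K, so ΔT = 39.22 K.
COP_Carnot = T_H/ΔT = 330.76/39.22 = 8.433.
Ẇ_min = Q̇/COP_Carnot = 6.760/8.433 = 0.8016 kW = 1.075 hp.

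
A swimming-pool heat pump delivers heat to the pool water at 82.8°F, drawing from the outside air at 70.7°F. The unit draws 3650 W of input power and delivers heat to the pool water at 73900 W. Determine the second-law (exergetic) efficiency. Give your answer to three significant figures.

0.452

COP_actual = Q̇_H/Ẇ = 73900/3650 = 20.25.
In absolute terms T_C = 294.65 K and T_H = 301.37 K, so ΔT = 6.722 K.
COP_Carnot = T_H/ΔT = 301.37/6.722 = 44.83.
η_II = COP_actual/COP_Carnot = 20.25/44.83 = 0.4516.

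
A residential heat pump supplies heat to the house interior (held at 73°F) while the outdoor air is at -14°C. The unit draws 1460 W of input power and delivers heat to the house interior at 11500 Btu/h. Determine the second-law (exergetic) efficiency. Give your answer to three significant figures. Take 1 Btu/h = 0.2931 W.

Converting, Q̇_H = 11500 Btu/h = 3371 W, so COP_actual = Q̇_H/Ẇ = 3371/1460 = 2.309.
In absolute terms T_C = 259.15 K and T_H = 295.93 K, so ΔT = 36.78 K.
COP_Carnot = T_H/ΔT = 295.93/36.78 = 8.046.
η_II = COP_actual/COP_Carnot = 2.309/8.046 = 0.2869.

0.287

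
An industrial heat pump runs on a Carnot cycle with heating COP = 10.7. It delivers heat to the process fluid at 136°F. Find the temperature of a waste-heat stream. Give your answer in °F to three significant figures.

COP_HP = T_H/(T_H − T_C) gives T_H − T_C = T_H/COP.
With T_H = 330.93 K, T_C = 330.93 × (1 − 1/10.7) = 300.00 K.
Converting, 300.00 K = 80.33°F.

80.3 °F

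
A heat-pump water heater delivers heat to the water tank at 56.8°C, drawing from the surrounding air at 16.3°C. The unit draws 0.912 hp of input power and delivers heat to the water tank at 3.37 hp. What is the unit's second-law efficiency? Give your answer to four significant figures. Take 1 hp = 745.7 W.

COP_actual = Q̇_H/Ẇ = 3.370/0.9120 = 3.695.
In absolute terms T_C = 289.45 K and T_H = 329.95 K, so ΔT = 40.50 K.
COP_Carnot = T_H/ΔT = 329.95/40.50 = 8.147.
η_II = COP_actual/COP_Carnot = 3.695/8.147 = 0.4536.

0.4536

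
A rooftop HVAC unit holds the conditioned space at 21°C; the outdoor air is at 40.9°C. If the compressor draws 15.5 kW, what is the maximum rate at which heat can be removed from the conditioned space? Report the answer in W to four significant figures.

229100 W

In absolute terms T_C = 294.15 K and T_H = 314.05 K, so ΔT = 19.90 K.
COP_Carnot = T_C/ΔT = 294.15/19.90 = 14.78.
Q̇_max = COP_Carnot × Ẇ = 14.78 × 15.50 kW = 229.1 kW = 229100 W.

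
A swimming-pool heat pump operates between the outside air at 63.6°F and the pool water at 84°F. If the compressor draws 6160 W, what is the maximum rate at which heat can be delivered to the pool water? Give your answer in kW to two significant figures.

In absolute terms T_C = 290.71 K and T_H = 302.04 K, so ΔT = 11.33 K.
COP_Carnot = T_H/ΔT = 302.04/11.33 = 26.65.
Q̇_max = COP_Carnot × Ẇ = 26.65 × 6160 W = 164200 W = 164.2 kW.

160 kW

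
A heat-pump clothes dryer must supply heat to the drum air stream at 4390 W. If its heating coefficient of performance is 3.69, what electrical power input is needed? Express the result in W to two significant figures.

Ẇ = Q̇_H/COP_HP = 4390/3.69 = 1190 W.

1200 W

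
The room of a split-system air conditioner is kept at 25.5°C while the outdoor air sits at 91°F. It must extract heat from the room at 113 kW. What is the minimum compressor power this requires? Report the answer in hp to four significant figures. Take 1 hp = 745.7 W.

In absolute terms T_C = 298.65 K and T_H = 305.93 K, so ΔT = 7.278 K.
COP_Carnot = T_C/ΔT = 298.65/7.278 = 41.04.
Ẇ_min = Q̇/COP_Carnot = 113.0/41.04 = 2.754 kW = 3.693 hp.

3.693 hp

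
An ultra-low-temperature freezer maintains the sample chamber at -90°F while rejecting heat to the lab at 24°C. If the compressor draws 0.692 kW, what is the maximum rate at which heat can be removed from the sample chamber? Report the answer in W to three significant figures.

In absolute terms T_C = 205.37 K and T_H = 297.15 K, so ΔT = 91.78 K.
COP_Carnot = T_C/ΔT = 205.37/91.78 = 2.238.
Q̇_max = COP_Carnot × Ẇ = 2.238 × 0.6920 kW = 1.548 kW = 1548 W.

1550 W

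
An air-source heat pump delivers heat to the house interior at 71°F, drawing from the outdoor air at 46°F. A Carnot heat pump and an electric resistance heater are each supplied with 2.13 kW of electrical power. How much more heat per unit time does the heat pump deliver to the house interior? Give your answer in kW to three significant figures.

In absolute terms T_C = 280.93 K and T_H = 294.82 K, so ΔT = 13.89 K.
COP_Carnot = T_H/ΔT = 294.82/13.89 = 21.23.
The heat pump delivers Q̇_H = COP × Ẇ = 45.21 kW; the resistance heater delivers Ẇ = 2.130 kW.
Extra = (COP − 1)·Ẇ = 43.08 kW.

43.1 kW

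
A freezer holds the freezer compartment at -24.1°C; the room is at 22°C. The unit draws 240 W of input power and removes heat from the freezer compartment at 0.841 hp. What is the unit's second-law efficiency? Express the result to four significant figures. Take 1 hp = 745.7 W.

0.4837

Converting, Q̇_C = 0.8410 hp = 627.1 W, so COP_actual = Q̇_C/Ẇ = 627.1/240.0 = 2.613.
In absolute terms T_C = 249.05 K and T_H = 295.15 K, so ΔT = 46.10 K.
COP_Carnot = T_C/ΔT = 249.05/46.10 = 5.402.
η_II = COP_actual/COP_Carnot = 2.613/5.402 = 0.4837.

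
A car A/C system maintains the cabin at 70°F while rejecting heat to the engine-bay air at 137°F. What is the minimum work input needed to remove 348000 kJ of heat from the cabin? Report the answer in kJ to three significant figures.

In absolute terms T_C = 294.26 K and T_H = 331.48 K, so ΔT = 37.22 K.
The reversible limit is COP_R = T_C/ΔT = 7.906, so W_min = Q_C/COP = Q_C·ΔT/T_C.
W_min = 348000 × 37.22/294.26 = 44020 kJ.

44000 kJ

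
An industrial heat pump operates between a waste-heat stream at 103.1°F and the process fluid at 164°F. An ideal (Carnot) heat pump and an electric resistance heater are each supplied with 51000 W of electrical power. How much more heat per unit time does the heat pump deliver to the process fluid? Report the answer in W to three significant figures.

In absolute terms T_C = 312.65 K and T_H = 346.48 K, so ΔT = 33.83 K.
COP_Carnot = T_H/ΔT = 346.48/33.83 = 10.24.
The heat pump delivers Q̇_H = COP × Ẇ = 522300 W; the resistance heater delivers Ẇ = 51000 W.
Extra = (COP − 1)·Ẇ = 471300 W.

471000 W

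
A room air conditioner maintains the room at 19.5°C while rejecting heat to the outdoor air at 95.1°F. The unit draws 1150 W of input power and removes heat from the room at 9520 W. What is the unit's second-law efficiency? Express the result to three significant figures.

COP_actual = Q̇_C/Ẇ = 9520/1150 = 8.278.
In absolute terms T_C = 292.65 K and T_H = 308.21 K, so ΔT = 15.56 K.
COP_Carnot = T_C/ΔT = 292.65/15.56 = 18.81.
η_II = COP_actual/COP_Carnot = 8.278/18.81 = 0.4400.

0.440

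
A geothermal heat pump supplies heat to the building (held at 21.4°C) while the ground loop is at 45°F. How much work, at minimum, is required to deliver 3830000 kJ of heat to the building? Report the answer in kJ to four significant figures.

184400 kJ

In absolute terms T_C = 280.37 K and T_H = 294.55 K, so ΔT = 14.18 K.
The reversible limit is COP_HP = T_H/ΔT = 20.78, so W_min = Q_H/COP = Q_H·ΔT/T_H.
W_min = 3830000 × 14.18/294.55 = 184400 kJ.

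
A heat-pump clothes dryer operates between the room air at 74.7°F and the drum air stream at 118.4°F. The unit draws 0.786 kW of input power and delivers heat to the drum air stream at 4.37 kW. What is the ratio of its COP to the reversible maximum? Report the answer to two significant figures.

0.42

COP_actual = Q̇_H/Ẇ = 4.370/0.7860 = 5.560.
In absolute terms T_C = 296.87 K and T_H = 321.15 K, so ΔT = 24.28 K.
COP_Carnot = T_H/ΔT = 321.15/24.28 = 13.23.
η_II = COP_actual/COP_Carnot = 5.560/13.23 = 0.4203.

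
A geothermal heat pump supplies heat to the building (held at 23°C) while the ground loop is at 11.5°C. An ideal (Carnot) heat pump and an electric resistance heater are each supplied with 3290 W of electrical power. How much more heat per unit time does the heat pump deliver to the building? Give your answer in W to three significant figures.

In absolute terms T_C = 284.65 K and T_H = 296.15 K, so ΔT = 11.50 K.
COP_Carnot = T_H/ΔT = 296.15/11.50 = 25.75.
The heat pump delivers Q̇_H = COP × Ẇ = 84720 W; the resistance heater delivers Ẇ = 3290 W.
Extra = (COP − 1)·Ẇ = 81430 W.

81400 W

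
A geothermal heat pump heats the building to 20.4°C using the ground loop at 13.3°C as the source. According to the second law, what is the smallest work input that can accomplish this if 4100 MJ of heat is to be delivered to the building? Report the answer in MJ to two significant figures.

99 MJ

In absolute terms T_C = 286.45 K and T_H = 293.55 K, so ΔT = 7.100 K.
The reversible limit is COP_HP = T_H/ΔT = 41.35, so W_min = Q_H/COP = Q_H·ΔT/T_H.
W_min = 4100 × 7.100/293.55 = 99.17 MJ.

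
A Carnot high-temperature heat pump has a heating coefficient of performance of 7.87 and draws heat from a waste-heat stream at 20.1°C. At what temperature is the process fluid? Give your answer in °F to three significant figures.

145 °F

COP_HP = T_H/(T_H − T_C) rearranges to T_H = COP·T_C/(COP − 1).
With T_C = 293.25 K, T_H = 7.87 × 293.25/6.870 = 335.94 K.
Converting, 335.94 K = 145.01°F.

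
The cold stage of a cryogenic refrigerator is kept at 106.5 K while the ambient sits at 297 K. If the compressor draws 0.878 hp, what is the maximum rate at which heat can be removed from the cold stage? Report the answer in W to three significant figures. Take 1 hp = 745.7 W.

The reservoir spacing is ΔT = 297 − 106.5 = 190.5 K.
COP_Carnot = T_C/ΔT = 106.50/190.5 = 0.5591.
Q̇_max = COP_Carnot × Ẇ = 0.5591 × 0.8780 hp = 0.4909 hp = 366.0 W.

366 W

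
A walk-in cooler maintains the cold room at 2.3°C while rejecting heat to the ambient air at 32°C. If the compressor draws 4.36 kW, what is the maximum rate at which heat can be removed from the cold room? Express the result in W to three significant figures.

In absolute terms T_C = 275.45 K and T_H = 305.15 K, so ΔT = 29.70 K.
COP_Carnot = T_C/ΔT = 275.45/29.70 = 9.274.
Q̇_max = COP_Carnot × Ẇ = 9.274 × 4.360 kW = 40.44 kW = 40440 W.

40400 W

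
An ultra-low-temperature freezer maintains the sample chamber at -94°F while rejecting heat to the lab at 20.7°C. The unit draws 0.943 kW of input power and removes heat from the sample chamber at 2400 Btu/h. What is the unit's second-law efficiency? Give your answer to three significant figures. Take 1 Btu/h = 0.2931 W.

Converting, Q̇_C = 2400 Btu/h = 0.7034 kW, so COP_actual = Q̇_C/Ẇ = 0.7034/0.9430 = 0.7460.
In absolute terms T_C = 203.15 K and T_H = 293.85 K, so ΔT = 90.70 K.
COP_Carnot = T_C/ΔT = 203.15/90.70 = 2.240.
η_II = COP_actual/COP_Carnot = 0.7460/2.240 = 0.3330.

0.333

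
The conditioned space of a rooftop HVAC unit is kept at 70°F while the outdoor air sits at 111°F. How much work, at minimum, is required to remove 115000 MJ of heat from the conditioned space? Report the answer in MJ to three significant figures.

In absolute terms T_C = 294.26 K and T_H = 317.04 K, so ΔT = 22.78 K.
The reversible limit is COP_R = T_C/ΔT = 12.92, so W_min = Q_C/COP = Q_C·ΔT/T_C.
W_min = 115000 × 22.78/294.26 = 8902 MJ.

8900 MJ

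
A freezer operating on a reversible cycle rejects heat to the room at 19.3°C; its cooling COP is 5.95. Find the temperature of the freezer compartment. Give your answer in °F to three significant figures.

For a Carnot refrigerator COP_R = T_C/(T_H − T_C), so T_C = COP·T_H/(1 + COP).
With T_H = 292.45 K, T_C = 5.95 × 292.45/6.950 = 250.37 K.
Converting, 250.37 K = -9.00°F.

-9.00 °F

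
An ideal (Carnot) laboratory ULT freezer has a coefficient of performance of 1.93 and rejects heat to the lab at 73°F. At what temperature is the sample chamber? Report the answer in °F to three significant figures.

For a Carnot refrigerator COP_R = T_C/(T_H − T_C), so T_C = COP·T_H/(1 + COP).
With T_H = 295.93 K, T_C = 1.93 × 295.93/2.930 = 194.93 K.
Converting, 194.93 K = -108.80°F.

-109 °F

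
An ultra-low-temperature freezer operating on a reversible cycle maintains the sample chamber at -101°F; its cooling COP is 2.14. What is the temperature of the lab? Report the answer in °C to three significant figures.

19.2 °C

COP_R = T_C/(T_H − T_C) gives T_H − T_C = T_C/COP.
With T_C = 199.26 K, T_H = 199.26 × (1 + 1/2.14) = 292.37 K.
Converting, 292.37 K = 19.22°C.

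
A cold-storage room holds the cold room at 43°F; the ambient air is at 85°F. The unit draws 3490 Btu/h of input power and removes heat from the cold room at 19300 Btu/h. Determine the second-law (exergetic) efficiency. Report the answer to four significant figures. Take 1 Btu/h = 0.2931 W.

COP_actual = Q̇_C/Ẇ = 19300/3490 = 5.530.
In absolute terms T_C = 279.26 K and T_H = 302.59 K, so ΔT = 23.33 K.
COP_Carnot = T_C/ΔT = 279.26/23.33 = 11.97.
η_II = COP_actual/COP_Carnot = 5.530/11.97 = 0.4621.

0.4621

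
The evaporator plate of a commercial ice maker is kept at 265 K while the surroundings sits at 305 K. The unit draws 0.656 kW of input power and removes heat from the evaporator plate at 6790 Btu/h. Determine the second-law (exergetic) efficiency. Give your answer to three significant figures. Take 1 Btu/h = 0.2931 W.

Converting, Q̇_C = 6790 Btu/h = 1.990 kW, so COP_actual = Q̇_C/Ẇ = 1.990/0.6560 = 3.034.
The reservoir spacing is ΔT = 305 − 265 = 40.00 K.
COP_Carnot = T_C/ΔT = 265.00/40.00 = 6.625.
η_II = COP_actual/COP_Carnot = 3.034/6.625 = 0.4579.

0.458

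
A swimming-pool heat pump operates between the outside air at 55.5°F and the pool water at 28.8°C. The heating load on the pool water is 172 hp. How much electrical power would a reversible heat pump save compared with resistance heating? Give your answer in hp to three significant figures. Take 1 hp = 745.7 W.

In absolute terms T_C = 286.21 K and T_H = 301.95 K, so ΔT = 15.74 K.
COP_Carnot = T_H/ΔT = 301.95/15.74 = 19.18.
Resistance heating needs Ẇ_res = Q̇_H = 172.0 hp; the reversible heat pump needs only Ẇ_hp = Q̇_H/COP = 8.969 hp.
Saving = 172.0 − 8.969 = 163.0 hp.

163 hp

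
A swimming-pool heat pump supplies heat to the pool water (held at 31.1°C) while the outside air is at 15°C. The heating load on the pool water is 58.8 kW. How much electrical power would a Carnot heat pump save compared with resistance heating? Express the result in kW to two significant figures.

In absolute terms T_C = 288.15 K and T_H = 304.25 K, so ΔT = 16.10 K.
COP_Carnot = T_H/ΔT = 304.25/16.10 = 18.90.
Resistance heating needs Ẇ_res = Q̇_H = 58.80 kW; the reversible heat pump needs only Ẇ_hp = Q̇_H/COP = 3.112 kW.
Saving = 58.80 − 3.112 = 55.69 kW.

56 kW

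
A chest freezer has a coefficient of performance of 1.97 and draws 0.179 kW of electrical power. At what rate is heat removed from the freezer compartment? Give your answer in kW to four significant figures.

0.3526 kW

Q̇_C = COP × Ẇ = 1.97 × 0.1790 = 0.3526 kW.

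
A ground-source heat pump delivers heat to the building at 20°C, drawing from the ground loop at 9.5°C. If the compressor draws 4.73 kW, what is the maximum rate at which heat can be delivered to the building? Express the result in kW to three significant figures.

In absolute terms T_C = 282.65 K and T_H = 293.15 K, so ΔT = 10.50 K.
COP_Carnot = T_H/ΔT = 293.15/10.50 = 27.92.
Q̇_max = COP_Carnot × Ẇ = 27.92 × 4.730 kW = 132.1 kW.

132 kW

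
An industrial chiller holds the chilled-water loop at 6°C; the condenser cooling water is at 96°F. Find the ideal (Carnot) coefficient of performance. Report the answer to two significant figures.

9.4

In absolute terms T_C = 279.15 K and T_H = 308.71 K, so ΔT = 29.56 K.
For a reversible cycle, COP_Carnot = T_C/ΔT = 279.15/29.56 = 9.445.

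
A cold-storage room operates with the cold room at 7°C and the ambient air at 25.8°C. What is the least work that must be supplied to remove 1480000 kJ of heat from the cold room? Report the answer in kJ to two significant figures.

99000 kJ

In absolute terms T_C = 280.15 K and T_H = 298.95 K, so ΔT = 18.80 K.
The reversible limit is COP_R = T_C/ΔT = 14.90, so W_min = Q_C/COP = Q_C·ΔT/T_C.
W_min = 1480000 × 18.80/280.15 = 99320 kJ.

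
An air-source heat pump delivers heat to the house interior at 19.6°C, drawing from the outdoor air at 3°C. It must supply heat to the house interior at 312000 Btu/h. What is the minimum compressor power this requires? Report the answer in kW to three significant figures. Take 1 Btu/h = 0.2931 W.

5.19 kW

In absolute terms T_C = 276.15 K and T_H = 292.75 K, so ΔT = 16.60 K.
COP_Carnot = T_H/ΔT = 292.75/16.60 = 17.64.
Ẇ_min = Q̇/COP_Carnot = 312000/17.64 = 17690 Btu/h = 5.185 kW.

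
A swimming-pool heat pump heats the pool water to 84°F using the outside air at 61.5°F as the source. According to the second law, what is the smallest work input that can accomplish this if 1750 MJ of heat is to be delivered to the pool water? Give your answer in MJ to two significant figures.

In absolute terms T_C = 289.54 K and T_H = 302.04 K, so ΔT = 12.50 K.
The reversible limit is COP_HP = T_H/ΔT = 24.16, so W_min = Q_H/COP = Q_H·ΔT/T_H.
W_min = 1750 × 12.50/302.04 = 72.42 MJ.

72 MJ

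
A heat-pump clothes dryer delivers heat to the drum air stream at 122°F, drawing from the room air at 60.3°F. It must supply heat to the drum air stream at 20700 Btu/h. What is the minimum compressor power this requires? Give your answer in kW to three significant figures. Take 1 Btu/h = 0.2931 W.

0.644 kW

In absolute terms T_C = 288.87 K and T_H = 323.15 K, so ΔT = 34.28 K.
COP_Carnot = T_H/ΔT = 323.15/34.28 = 9.427.
Ẇ_min = Q̇/COP_Carnot = 20700/9.427 = 2196 Btu/h = 0.6436 kW.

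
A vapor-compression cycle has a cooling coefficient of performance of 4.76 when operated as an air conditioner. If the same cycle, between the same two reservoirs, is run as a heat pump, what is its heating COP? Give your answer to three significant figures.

5.76

The first law on one cycle gives Q_H = Q_C + W, so Q_H/W = Q_C/W + 1.
COP_HP = COP_R + 1 = 4.76 + 1 = 5.76.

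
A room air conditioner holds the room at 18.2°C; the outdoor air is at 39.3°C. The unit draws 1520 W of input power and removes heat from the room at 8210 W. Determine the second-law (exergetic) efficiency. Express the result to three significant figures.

0.391

COP_actual = Q̇_C/Ẇ = 8210/1520 = 5.401.
In absolute terms T_C = 291.35 K and T_H = 312.45 K, so ΔT = 21.10 K.
COP_Carnot = T_C/ΔT = 291.35/21.10 = 13.81.
η_II = COP_actual/COP_Carnot = 5.401/13.81 = 0.3912.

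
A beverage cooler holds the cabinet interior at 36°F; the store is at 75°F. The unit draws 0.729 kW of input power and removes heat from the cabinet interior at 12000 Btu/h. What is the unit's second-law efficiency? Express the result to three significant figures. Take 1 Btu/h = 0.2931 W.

0.380

Converting, Q̇_C = 12000 Btu/h = 3.517 kW, so COP_actual = Q̇_C/Ẇ = 3.517/0.7290 = 4.825.
In absolute terms T_C = 275.37 K and T_H = 297.04 K, so ΔT = 21.67 K.
COP_Carnot = T_C/ΔT = 275.37/21.67 = 12.71.
η_II = COP_actual/COP_Carnot = 4.825/12.71 = 0.3796.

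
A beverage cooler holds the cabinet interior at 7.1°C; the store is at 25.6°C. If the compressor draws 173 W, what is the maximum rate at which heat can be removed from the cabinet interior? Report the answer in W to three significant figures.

In absolute terms T_C = 280.25 K and T_H = 298.75 K, so ΔT = 18.50 K.
COP_Carnot = T_C/ΔT = 280.25/18.50 = 15.15.
Q̇_max = COP_Carnot × Ẇ = 15.15 × 173.0 W = 2621 W.

2620 W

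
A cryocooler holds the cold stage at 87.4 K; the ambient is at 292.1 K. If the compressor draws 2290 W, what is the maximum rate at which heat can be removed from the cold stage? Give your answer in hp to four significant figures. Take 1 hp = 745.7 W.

The reservoir spacing is ΔT = 292.1 − 87.4 = 204.7 K.
COP_Carnot = T_C/ΔT = 87.40/204.7 = 0.4270.
Q̇_max = COP_Carnot × Ẇ = 0.4270 × 2290 W = 977.8 W = 1.311 hp.

1.311 hp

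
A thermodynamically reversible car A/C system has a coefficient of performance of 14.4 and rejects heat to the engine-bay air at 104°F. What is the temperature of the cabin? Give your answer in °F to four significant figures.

67.40 °F

For a Carnot refrigerator COP_R = T_C/(T_H − T_C), so T_C = COP·T_H/(1 + COP).
With T_H = 313.15 K, T_C = 14.4 × 313.15/15.40 = 292.82 K.
Converting, 292.82 K = 67.40°F.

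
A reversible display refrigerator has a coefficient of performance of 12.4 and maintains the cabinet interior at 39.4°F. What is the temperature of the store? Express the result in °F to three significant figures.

79.6 °F

COP_R = T_C/(T_H − T_C) gives T_H − T_C = T_C/COP.
With T_C = 277.26 K, T_H = 277.26 × (1 + 1/12.4) = 299.62 K.
Converting, 299.62 K = 79.65°F.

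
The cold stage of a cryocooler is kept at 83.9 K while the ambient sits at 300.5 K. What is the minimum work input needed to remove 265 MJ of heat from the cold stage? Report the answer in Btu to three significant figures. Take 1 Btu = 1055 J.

The reservoir spacing is ΔT = 300.5 − 83.9 = 216.6 K.
The reversible limit is COP_R = T_C/ΔT = 0.3873, so W_min = Q_C/COP = Q_C·ΔT/T_C.
W_min = 265.0 × 216.6/83.90 = 684.1 MJ = 648500 Btu.

648000 Btu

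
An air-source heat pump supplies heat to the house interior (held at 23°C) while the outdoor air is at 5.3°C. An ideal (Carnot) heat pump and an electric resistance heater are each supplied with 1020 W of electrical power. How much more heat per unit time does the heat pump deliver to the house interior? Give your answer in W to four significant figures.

In absolute terms T_C = 278.45 K and T_H = 296.15 K, so ΔT = 17.70 K.
COP_Carnot = T_H/ΔT = 296.15/17.70 = 16.73.
The heat pump delivers Q̇_H = COP × Ẇ = 17070 W; the resistance heater delivers Ẇ = 1020 W.
Extra = (COP − 1)·Ẇ = 16050 W.

16050 W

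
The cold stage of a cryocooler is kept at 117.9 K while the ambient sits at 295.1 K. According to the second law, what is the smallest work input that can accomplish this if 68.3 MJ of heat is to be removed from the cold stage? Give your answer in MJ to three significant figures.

103 MJ

The reservoir spacing is ΔT = 295.1 − 117.9 = 177.2 K.
The reversible limit is COP_R = T_C/ΔT = 0.6653, so W_min = Q_C/COP = Q_C·ΔT/T_C.
W_min = 68.30 × 177.2/117.90 = 102.7 MJ.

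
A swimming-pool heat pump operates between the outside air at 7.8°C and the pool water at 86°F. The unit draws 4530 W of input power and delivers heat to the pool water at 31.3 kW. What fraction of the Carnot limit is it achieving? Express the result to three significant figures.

0.506

Converting, Q̇_H = 31.30 kW = 31300 W, so COP_actual = Q̇_H/Ẇ = 31300/4530 = 6.909.
In absolute terms T_C = 280.95 K and T_H = 303.15 K, so ΔT = 22.20 K.
COP_Carnot = T_H/ΔT = 303.15/22.20 = 13.66.
η_II = COP_actual/COP_Carnot = 6.909/13.66 = 0.5060.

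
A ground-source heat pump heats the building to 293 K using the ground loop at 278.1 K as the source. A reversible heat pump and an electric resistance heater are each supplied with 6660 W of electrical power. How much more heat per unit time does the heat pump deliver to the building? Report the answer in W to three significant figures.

124000 W

The reservoir spacing is ΔT = 293 − 278.1 = 14.90 K.
COP_Carnot = T_H/ΔT = 293.00/14.90 = 19.66.
The heat pump delivers Q̇_H = COP × Ẇ = 131000 W; the resistance heater delivers Ẇ = 6660 W.
Extra = (COP − 1)·Ẇ = 124300 W.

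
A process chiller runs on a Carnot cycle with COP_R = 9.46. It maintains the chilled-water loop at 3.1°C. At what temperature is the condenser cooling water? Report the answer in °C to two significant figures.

COP_R = T_C/(T_H − T_C) gives T_H − T_C = T_C/COP.
With T_C = 276.25 K, T_H = 276.25 × (1 + 1/9.46) = 305.45 K.
Converting, 305.45 K = 32.30°C.

32 °C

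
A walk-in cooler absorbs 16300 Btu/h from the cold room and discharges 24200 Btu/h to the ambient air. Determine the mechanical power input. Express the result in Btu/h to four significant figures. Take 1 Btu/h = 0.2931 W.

For a cyclic device the first law requires Q̇_H = Q̇_C + Ẇ.
Ẇ = Q̇_H − Q̇_C = 7900 Btu/h.

7900 Btu/h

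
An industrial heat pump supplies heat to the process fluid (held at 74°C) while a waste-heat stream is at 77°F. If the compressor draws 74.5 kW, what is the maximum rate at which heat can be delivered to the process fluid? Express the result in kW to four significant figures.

In absolute terms T_C = 298.15 K and T_H = 347.15 K, so ΔT = 49.00 K.
COP_Carnot = T_H/ΔT = 347.15/49.00 = 7.085.
Q̇_max = COP_Carnot × Ẇ = 7.085 × 74.50 kW = 527.8 kW.

527.8 kW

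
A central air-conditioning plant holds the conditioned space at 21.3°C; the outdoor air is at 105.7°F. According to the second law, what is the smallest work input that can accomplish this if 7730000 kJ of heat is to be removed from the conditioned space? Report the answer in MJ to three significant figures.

516 MJ

In absolute terms T_C = 294.45 K and T_H = 314.09 K, so ΔT = 19.64 K.
The reversible limit is COP_R = T_C/ΔT = 14.99, so W_min = Q_C/COP = Q_C·ΔT/T_C.
W_min = 7730000 × 19.64/294.45 = 515700 kJ = 515.7 MJ.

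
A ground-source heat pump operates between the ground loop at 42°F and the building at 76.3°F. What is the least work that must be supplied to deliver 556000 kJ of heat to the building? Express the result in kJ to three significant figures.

35600 kJ

In absolute terms T_C = 278.71 K and T_H = 297.76 K, so ΔT = 19.06 K.
The reversible limit is COP_HP = T_H/ΔT = 15.63, so W_min = Q_H/COP = Q_H·ΔT/T_H.
W_min = 556000 × 19.06/297.76 = 35580 kJ.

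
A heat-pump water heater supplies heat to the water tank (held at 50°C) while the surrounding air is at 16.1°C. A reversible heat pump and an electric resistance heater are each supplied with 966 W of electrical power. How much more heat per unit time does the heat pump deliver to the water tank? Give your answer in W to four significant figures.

In absolute terms T_C = 289.25 K and T_H = 323.15 K, so ΔT = 33.90 K.
COP_Carnot = T_H/ΔT = 323.15/33.90 = 9.532.
The heat pump delivers Q̇_H = COP × Ẇ = 9208 W; the resistance heater delivers Ẇ = 966.0 W.
Extra = (COP − 1)·Ẇ = 8242 W.

8242 W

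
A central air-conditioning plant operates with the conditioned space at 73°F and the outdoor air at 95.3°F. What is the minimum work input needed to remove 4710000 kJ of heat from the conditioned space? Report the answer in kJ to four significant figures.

In absolute terms T_C = 295.93 K and T_H = 308.32 K, so ΔT = 12.39 K.
The reversible limit is COP_R = T_C/ΔT = 23.89, so W_min = Q_C/COP = Q_C·ΔT/T_C.
W_min = 4710000 × 12.39/295.93 = 197200 kJ.

197200 kJ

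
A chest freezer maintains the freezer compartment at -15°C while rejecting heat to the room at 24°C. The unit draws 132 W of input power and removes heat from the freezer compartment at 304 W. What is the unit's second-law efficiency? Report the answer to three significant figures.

0.348

COP_actual = Q̇_C/Ẇ = 304.0/132.0 = 2.303.
In absolute terms T_C = 258.15 K and T_H = 297.15 K, so ΔT = 39.00 K.
COP_Carnot = T_C/ΔT = 258.15/39.00 = 6.619.
η_II = COP_actual/COP_Carnot = 2.303/6.619 = 0.3479.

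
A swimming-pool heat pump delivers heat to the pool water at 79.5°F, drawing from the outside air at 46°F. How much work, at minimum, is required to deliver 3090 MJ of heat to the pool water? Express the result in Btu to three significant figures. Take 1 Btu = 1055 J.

In absolute terms T_C = 280.93 K and T_H = 299.54 K, so ΔT = 18.61 K.
The reversible limit is COP_HP = T_H/ΔT = 16.09, so W_min = Q_H/COP = Q_H·ΔT/T_H.
W_min = 3090 × 18.61/299.54 = 192.0 MJ = 182000 Btu.

182000 Btu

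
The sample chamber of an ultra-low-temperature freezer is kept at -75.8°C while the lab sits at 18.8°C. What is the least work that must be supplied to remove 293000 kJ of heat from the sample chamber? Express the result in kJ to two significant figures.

In absolute terms T_C = 197.35 K and T_H = 291.95 K, so ΔT = 94.60 K.
The reversible limit is COP_R = T_C/ΔT = 2.086, so W_min = Q_C/COP = Q_C·ΔT/T_C.
W_min = 293000 × 94.60/197.35 = 140400 kJ.

140000 kJ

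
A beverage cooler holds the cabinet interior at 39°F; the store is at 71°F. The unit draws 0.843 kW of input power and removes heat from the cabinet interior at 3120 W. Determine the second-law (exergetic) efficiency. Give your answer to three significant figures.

Converting, Q̇_C = 3120 W = 3.120 kW, so COP_actual = Q̇_C/Ẇ = 3.120/0.8430 = 3.701.
In absolute terms T_C = 277.04 K and T_H = 294.82 K, so ΔT = 17.78 K.
COP_Carnot = T_C/ΔT = 277.04/17.78 = 15.58.
η_II = COP_actual/COP_Carnot = 3.701/15.58 = 0.2375.

0.238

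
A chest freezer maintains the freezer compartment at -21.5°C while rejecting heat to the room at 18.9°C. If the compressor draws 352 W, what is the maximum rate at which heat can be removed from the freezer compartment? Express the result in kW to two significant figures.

In absolute terms T_C = 251.65 K and T_H = 292.05 K, so ΔT = 40.40 K.
COP_Carnot = T_C/ΔT = 251.65/40.40 = 6.229.
Q̇_max = COP_Carnot × Ẇ = 6.229 × 352.0 W = 2193 W = 2.193 kW.

2.2 kW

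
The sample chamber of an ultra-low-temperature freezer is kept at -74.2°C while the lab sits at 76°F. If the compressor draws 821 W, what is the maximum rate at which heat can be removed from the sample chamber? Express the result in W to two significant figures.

1700 W

In absolute terms T_C = 198.95 K and T_H = 297.59 K, so ΔT = 98.64 K.
COP_Carnot = T_C/ΔT = 198.95/98.64 = 2.017.
Q̇_max = COP_Carnot × Ẇ = 2.017 × 821.0 W = 1656 W.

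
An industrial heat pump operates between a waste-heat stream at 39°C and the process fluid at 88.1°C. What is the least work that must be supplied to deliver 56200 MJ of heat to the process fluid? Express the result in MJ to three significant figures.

7640 MJ

In absolute terms T_C = 312.15 K and T_H = 361.25 K, so ΔT = 49.10 K.
The reversible limit is COP_HP = T_H/ΔT = 7.357, so W_min = Q_H/COP = Q_H·ΔT/T_H.
W_min = 56200 × 49.10/361.25 = 7639 MJ.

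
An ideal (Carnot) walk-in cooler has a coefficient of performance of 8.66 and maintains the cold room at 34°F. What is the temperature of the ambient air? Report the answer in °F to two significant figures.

91 °F

COP_R = T_C/(T_H − T_C) gives T_H − T_C = T_C/COP.
With T_C = 274.26 K, T_H = 274.26 × (1 + 1/8.66) = 305.93 K.
Converting, 305.93 K = 91.01°F.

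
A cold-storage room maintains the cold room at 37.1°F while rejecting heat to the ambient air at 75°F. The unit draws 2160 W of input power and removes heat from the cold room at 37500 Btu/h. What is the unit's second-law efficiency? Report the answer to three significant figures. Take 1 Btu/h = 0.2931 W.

0.388

Converting, Q̇_C = 37500 Btu/h = 10990 W, so COP_actual = Q̇_C/Ẇ = 10990/2160 = 5.089.
In absolute terms T_C = 275.98 K and T_H = 297.04 K, so ΔT = 21.06 K.
COP_Carnot = T_C/ΔT = 275.98/21.06 = 13.11.
η_II = COP_actual/COP_Carnot = 5.089/13.11 = 0.3882.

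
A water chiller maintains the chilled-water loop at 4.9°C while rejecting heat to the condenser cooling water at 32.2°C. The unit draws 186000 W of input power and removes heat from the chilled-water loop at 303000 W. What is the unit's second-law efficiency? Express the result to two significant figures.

0.16

COP_actual = Q̇_C/Ẇ = 303000/186000 = 1.629.
In absolute terms T_C = 278.05 K and T_H = 305.35 K, so ΔT = 27.30 K.
COP_Carnot = T_C/ΔT = 278.05/27.30 = 10.18.
η_II = COP_actual/COP_Carnot = 1.629/10.18 = 0.1599.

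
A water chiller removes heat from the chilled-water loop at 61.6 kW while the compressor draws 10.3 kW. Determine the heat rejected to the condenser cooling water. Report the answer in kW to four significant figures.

For a cyclic device the first law requires Q̇_H = Q̇_C + Ẇ.
Q̇_H = Q̇_C + Ẇ = 71.90 kW.

71.90 kW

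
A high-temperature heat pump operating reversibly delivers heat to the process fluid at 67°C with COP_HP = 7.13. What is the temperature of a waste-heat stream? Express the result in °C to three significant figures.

19.3 °C

COP_HP = T_H/(T_H − T_C) gives T_H − T_C = T_H/COP.
With T_H = 340.15 K, T_C = 340.15 × (1 − 1/7.13) = 292.44 K.
Converting, 292.44 K = 19.29°C.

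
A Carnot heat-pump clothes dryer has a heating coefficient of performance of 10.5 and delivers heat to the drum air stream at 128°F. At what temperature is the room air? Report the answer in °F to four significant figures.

COP_HP = T_H/(T_H − T_C) gives T_H − T_C = T_H/COP.
With T_H = 326.48 K, T_C = 326.48 × (1 − 1/10.5) = 295.39 K.
Converting, 295.39 K = 72.03°F.

72.03 °F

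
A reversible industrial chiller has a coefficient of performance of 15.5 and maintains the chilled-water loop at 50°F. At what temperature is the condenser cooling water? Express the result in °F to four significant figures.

COP_R = T_C/(T_H − T_C) gives T_H − T_C = T_C/COP.
With T_C = 283.15 K, T_H = 283.15 × (1 + 1/15.5) = 301.42 K.
Converting, 301.42 K = 82.88°F.

82.88 °F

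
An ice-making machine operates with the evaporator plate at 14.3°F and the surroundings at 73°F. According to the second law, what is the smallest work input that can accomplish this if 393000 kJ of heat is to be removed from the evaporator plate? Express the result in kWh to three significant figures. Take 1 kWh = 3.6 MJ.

13.5 kWh

In absolute terms T_C = 263.32 K and T_H = 295.93 K, so ΔT = 32.61 K.
The reversible limit is COP_R = T_C/ΔT = 8.074, so W_min = Q_C/COP = Q_C·ΔT/T_C.
W_min = 393000 × 32.61/263.32 = 48670 kJ = 13.52 kWh.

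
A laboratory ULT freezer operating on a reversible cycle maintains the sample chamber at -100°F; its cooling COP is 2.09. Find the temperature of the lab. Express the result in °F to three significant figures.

COP_R = T_C/(T_H − T_C) gives T_H − T_C = T_C/COP.
With T_C = 199.82 K, T_H = 199.82 × (1 + 1/2.09) = 295.42 K.
Converting, 295.42 K = 72.09°F.

72.1 °F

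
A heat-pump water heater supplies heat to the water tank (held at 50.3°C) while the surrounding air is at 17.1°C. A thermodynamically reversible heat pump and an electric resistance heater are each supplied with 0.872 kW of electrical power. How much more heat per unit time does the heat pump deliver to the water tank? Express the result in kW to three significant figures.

7.62 kW

In absolute terms T_C = 290.25 K and T_H = 323.45 K, so ΔT = 33.20 K.
COP_Carnot = T_H/ΔT = 323.45/33.20 = 9.742.
The heat pump delivers Q̇_H = COP × Ẇ = 8.495 kW; the resistance heater delivers Ẇ = 0.8720 kW.
Extra = (COP − 1)·Ẇ = 7.623 kW.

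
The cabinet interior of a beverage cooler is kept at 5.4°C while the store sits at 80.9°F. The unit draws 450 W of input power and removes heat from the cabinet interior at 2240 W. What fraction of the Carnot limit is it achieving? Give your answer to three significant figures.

COP_actual = Q̇_C/Ẇ = 2240/450.0 = 4.978.
In absolute terms T_C = 278.55 K and T_H = 300.32 K, so ΔT = 21.77 K.
COP_Carnot = T_C/ΔT = 278.55/21.77 = 12.80.
η_II = COP_actual/COP_Carnot = 4.978/12.80 = 0.3890.

0.389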